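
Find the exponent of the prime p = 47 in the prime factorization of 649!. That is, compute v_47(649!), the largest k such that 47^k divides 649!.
v_47(649!) = 13

Legendre's formula: v_p(n!) = Σ_{k ≥ 1} ⌊n / p^k⌋. For p = 47, n = 649, the terms are:
  ⌊649/47^1⌋ = ⌊649/47⌋ = 13
(the next term ⌊649/47^2⌋ = 0, terminating the sum). Summing: v_47(649!) = 13 = 13.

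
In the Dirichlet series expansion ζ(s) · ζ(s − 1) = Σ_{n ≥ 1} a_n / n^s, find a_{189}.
σ(189) = 320

In the product (Σ m^0/m^s)(Σ k / k^s) = Σ (Σ_{d | n} d) / n^s, the coefficient of 1/n^s is σ(n) = Σ_{d | n} d. For n = 189, divisors are [1, 3, 7, 9, 21, 27, 63, 189]; summing: σ(189) = 320.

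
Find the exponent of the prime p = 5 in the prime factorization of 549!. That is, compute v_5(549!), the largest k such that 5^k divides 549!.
v_5(549!) = 134

Legendre's formula: v_p(n!) = Σ_{k ≥ 1} ⌊n / p^k⌋. For p = 5, n = 549, the terms are:
  ⌊549/5^1⌋ = ⌊549/5⌋ = 109
  ⌊549/5^2⌋ = ⌊549/25⌋ = 21
  ⌊549/5^3⌋ = ⌊549/125⌋ = 4
(the next term ⌊549/5^4⌋ = 0, terminating the sum). Summing: v_5(549!) = 109 + 21 + 4 = 134.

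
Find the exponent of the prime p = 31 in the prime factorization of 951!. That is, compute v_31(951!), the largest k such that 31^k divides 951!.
v_31(951!) = 30

Legendre's formula: v_p(n!) = Σ_{k ≥ 1} ⌊n / p^k⌋. For p = 31, n = 951, the terms are:
  ⌊951/31^1⌋ = ⌊951/31⌋ = 30
(the next term ⌊951/31^2⌋ = 0, terminating the sum). Summing: v_31(951!) = 30 = 30.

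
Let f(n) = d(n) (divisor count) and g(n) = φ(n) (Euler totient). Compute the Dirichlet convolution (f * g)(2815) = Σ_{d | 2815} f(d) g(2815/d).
(d * φ)(2815) = 3384

Divisors of 2815: [1, 5, 563, 2815]. For each d | 2815:
  d = 1: d(1) · φ(2815/1) = 1 · 2248 = 2248
  d = 5: d(5) · φ(2815/5) = 2 · 562 = 1124
  d = 563: d(563) · φ(2815/563) = 2 · 4 = 8
  d = 2815: d(2815) · φ(2815/2815) = 4 · 1 = 4
Summing: (d * φ)(2815) = 2248 + 1124 + 8 + 4 = 3384.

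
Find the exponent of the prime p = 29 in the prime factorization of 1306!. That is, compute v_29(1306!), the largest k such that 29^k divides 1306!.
v_29(1306!) = 46

Legendre's formula: v_p(n!) = Σ_{k ≥ 1} ⌊n / p^k⌋. For p = 29, n = 1306, the terms are:
  ⌊1306/29^1⌋ = ⌊1306/29⌋ = 45
  ⌊1306/29^2⌋ = ⌊1306/841⌋ = 1
(the next term ⌊1306/29^3⌋ = 0, terminating the sum). Summing: v_29(1306!) = 45 + 1 = 46.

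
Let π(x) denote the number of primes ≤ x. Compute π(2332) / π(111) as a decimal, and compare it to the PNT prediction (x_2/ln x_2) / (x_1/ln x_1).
π(2332)/π(111) = 344/29 ≈ 11.8621;  PNT prediction ≈ 12.7594.

π(111) = 29 and π(2332) = 344, so π(2332)/π(111) ≈ 11.8621. The PNT-predicted ratio is (2332/ln(2332)) / (111/ln(111)) ≈ 12.7594. The two agree to within a few percent, as expected.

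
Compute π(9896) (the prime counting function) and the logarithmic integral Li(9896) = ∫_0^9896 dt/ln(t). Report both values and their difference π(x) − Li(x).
π(9896) = 1220;  Li(9896) ≈ 1234.84;  π(x) − Li(x) ≈ -14.84.

Direct count of primes ≤ 9896 gives π(9896) = 1220. Numerical evaluation of the logarithmic integral gives Li(9896) ≈ 1234.84. The difference π(x) − Li(x) ≈ -14.84 is typically negative for small/moderate x (Li(x) overestimates), though Littlewood's theorem shows this sign changes infinitely often.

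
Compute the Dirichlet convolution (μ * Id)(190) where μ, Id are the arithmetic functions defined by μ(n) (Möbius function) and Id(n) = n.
(μ * Id)(190) = 72

Divisors of 190: [1, 2, 5, 10, 19, 38, 95, 190]. For each d | 190:
  d = 1: μ(1) · Id(190/1) = 1 · 190 = 190
  d = 2: μ(2) · Id(190/2) = -1 · 95 = -95
  d = 5: μ(5) · Id(190/5) = -1 · 38 = -38
  d = 10: μ(10) · Id(190/10) = 1 · 19 = 19
  d = 19: μ(19) · Id(190/19) = -1 · 10 = -10
  d = 38: μ(38) · Id(190/38) = 1 · 5 = 5
  d = 95: μ(95) · Id(190/95) = 1 · 2 = 2
  d = 190: μ(190) · Id(190/190) = -1 · 1 = -1
Summing: (μ * Id)(190) = 190 + -95 + -38 + 19 + -10 + 5 + 2 + -1 = 72.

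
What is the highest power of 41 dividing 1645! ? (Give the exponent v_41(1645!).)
v_41(1645!) = 40

Legendre's formula: v_p(n!) = Σ_{k ≥ 1} ⌊n / p^k⌋. For p = 41, n = 1645, the terms are:
  ⌊1645/41^1⌋ = ⌊1645/41⌋ = 40
(the next term ⌊1645/41^2⌋ = 0, terminating the sum). Summing: v_41(1645!) = 40 = 40.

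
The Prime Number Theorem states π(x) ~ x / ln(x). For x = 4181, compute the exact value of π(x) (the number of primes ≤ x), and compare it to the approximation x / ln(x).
π(4181) = 574;  x/ln(x) ≈ 501.42;  relative error ≈ 12.64%.

Directly count primes up to 4181: π(4181) = 574. The PNT approximation gives 4181/ln(4181) ≈ 4181/8.33831 ≈ 501.42. Relative error (π(x) − x/ln(x)) / π(x) ≈ 12.64%; the approximation is known to undercount slightly (Li(x) is a better estimate).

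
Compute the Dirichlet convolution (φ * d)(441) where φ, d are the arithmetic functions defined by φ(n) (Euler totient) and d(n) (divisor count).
(φ * d)(441) = 741

Divisors of 441: [1, 3, 7, 9, 21, 49, 63, 147, 441]. For each d | 441:
  d = 1: φ(1) · d(441/1) = 1 · 9 = 9
  d = 3: φ(3) · d(441/3) = 2 · 6 = 12
  d = 7: φ(7) · d(441/7) = 6 · 6 = 36
  d = 9: φ(9) · d(441/9) = 6 · 3 = 18
  d = 21: φ(21) · d(441/21) = 12 · 4 = 48
  d = 49: φ(49) · d(441/49) = 42 · 3 = 126
  d = 63: φ(63) · d(441/63) = 36 · 2 = 72
  d = 147: φ(147) · d(441/147) = 84 · 2 = 168
  d = 441: φ(441) · d(441/441) = 252 · 1 = 252
Summing: (φ * d)(441) = 9 + 12 + 36 + 18 + 48 + 126 + 72 + 168 + 252 = 741.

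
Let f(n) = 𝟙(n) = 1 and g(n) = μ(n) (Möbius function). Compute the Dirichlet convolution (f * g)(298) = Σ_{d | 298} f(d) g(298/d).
(𝟙 * μ)(298) = 0

Divisors of 298: [1, 2, 149, 298]. For each d | 298:
  d = 1: 𝟙(1) · μ(298/1) = 1 · 1 = 1
  d = 2: 𝟙(2) · μ(298/2) = 1 · -1 = -1
  d = 149: 𝟙(149) · μ(298/149) = 1 · -1 = -1
  d = 298: 𝟙(298) · μ(298/298) = 1 · 1 = 1
Summing: (𝟙 * μ)(298) = 1 + -1 + -1 + 1 = 0.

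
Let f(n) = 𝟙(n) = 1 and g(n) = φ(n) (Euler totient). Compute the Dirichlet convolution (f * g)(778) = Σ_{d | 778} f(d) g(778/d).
(𝟙 * φ)(778) = 778

Divisors of 778: [1, 2, 389, 778]. For each d | 778:
  d = 1: 𝟙(1) · φ(778/1) = 1 · 388 = 388
  d = 2: 𝟙(2) · φ(778/2) = 1 · 388 = 388
  d = 389: 𝟙(389) · φ(778/389) = 1 · 1 = 1
  d = 778: 𝟙(778) · φ(778/778) = 1 · 1 = 1
Summing: (𝟙 * φ)(778) = 388 + 388 + 1 + 1 = 778.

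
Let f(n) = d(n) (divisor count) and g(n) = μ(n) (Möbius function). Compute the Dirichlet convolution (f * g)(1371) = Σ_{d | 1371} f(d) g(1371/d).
(d * μ)(1371) = 1

Divisors of 1371: [1, 3, 457, 1371]. For each d | 1371:
  d = 1: d(1) · μ(1371/1) = 1 · 1 = 1
  d = 3: d(3) · μ(1371/3) = 2 · -1 = -2
  d = 457: d(457) · μ(1371/457) = 2 · -1 = -2
  d = 1371: d(1371) · μ(1371/1371) = 4 · 1 = 4
Summing: (d * μ)(1371) = 1 + -2 + -2 + 4 = 1.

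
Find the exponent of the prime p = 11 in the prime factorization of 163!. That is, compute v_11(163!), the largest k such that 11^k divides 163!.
v_11(163!) = 15

Legendre's formula: v_p(n!) = Σ_{k ≥ 1} ⌊n / p^k⌋. For p = 11, n = 163, the terms are:
  ⌊163/11^1⌋ = ⌊163/11⌋ = 14
  ⌊163/11^2⌋ = ⌊163/121⌋ = 1
(the next term ⌊163/11^3⌋ = 0, terminating the sum). Summing: v_11(163!) = 14 + 1 = 15.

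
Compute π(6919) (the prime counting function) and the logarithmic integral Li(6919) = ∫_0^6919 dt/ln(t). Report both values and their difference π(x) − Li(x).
π(6919) = 890;  Li(6919) ≈ 905.18;  π(x) − Li(x) ≈ -15.18.

Direct count of primes ≤ 6919 gives π(6919) = 890. Numerical evaluation of the logarithmic integral gives Li(6919) ≈ 905.18. The difference π(x) − Li(x) ≈ -15.18 is typically negative for small/moderate x (Li(x) overestimates), though Littlewood's theorem shows this sign changes infinitely often.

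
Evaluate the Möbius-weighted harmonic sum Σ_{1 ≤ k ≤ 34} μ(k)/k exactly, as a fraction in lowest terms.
Σ μ(k)/k = -302679716/100280245065

Values of μ(k) for 1 ≤ k ≤ 34: μ(1) = 1, μ(2) = -1, μ(3) = -1, μ(5) = -1, μ(6) = 1, μ(7) = -1, μ(10) = 1, μ(11) = -1, μ(13) = -1, μ(14) = 1, μ(15) = 1, μ(17) = -1, μ(19) = -1, μ(21) = 1, μ(22) = 1, μ(23) = -1, μ(26) = 1, μ(29) = -1, μ(30) = -1, μ(31) = -1, μ(33) = 1, μ(34) = 1, with μ = 0 on non-squarefree integers. Summing μ(k)/k for k where μ(k) ≠ 0 gives -302679716/100280245065 ≈ -0.0030. (PNT ⟺ this sum → 0 as n → ∞.)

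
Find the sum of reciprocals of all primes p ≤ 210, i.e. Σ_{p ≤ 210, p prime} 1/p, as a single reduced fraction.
Σ 1/p = 15202313841027497739047080375538859939135227730139536997746371469607707132833646367/7799922041683461553249199106329813876687996789903550945093032474868511536164700810

π(210) = 46, so the primes ≤ 210 are [2, 3, 5, 7, 11, 13, 17, 19, 23, 29, 31, 37, 41, 43, 47, 53, 59, 61, 67, 71, 73, 79, 83, 89, 97, 101, 103, 107, 109, 113, 127, 131, 137, 139, 149, 151, 157, 163, 167, 173, 179, 181, 191, 193, 197, 199]. Summing 1/p over these primes: 15202313841027497739047080375538859939135227730139536997746371469607707132833646367/7799922041683461553249199106329813876687996789903550945093032474868511536164700810 ≈ 1.9490. Mertens estimate ln ln(210) + 0.2615 ≈ 1.9381.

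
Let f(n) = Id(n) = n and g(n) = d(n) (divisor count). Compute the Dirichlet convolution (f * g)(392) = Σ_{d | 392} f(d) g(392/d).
(Id * d)(392) = 1716

Divisors of 392: [1, 2, 4, 7, 8, 14, 28, 49, 56, 98, 196, 392]. For each d | 392:
  d = 1: Id(1) · d(392/1) = 1 · 12 = 12
  d = 2: Id(2) · d(392/2) = 2 · 9 = 18
  d = 4: Id(4) · d(392/4) = 4 · 6 = 24
  d = 7: Id(7) · d(392/7) = 7 · 8 = 56
  d = 8: Id(8) · d(392/8) = 8 · 3 = 24
  d = 14: Id(14) · d(392/14) = 14 · 6 = 84
  d = 28: Id(28) · d(392/28) = 28 · 4 = 112
  d = 49: Id(49) · d(392/49) = 49 · 4 = 196
  d = 56: Id(56) · d(392/56) = 56 · 2 = 112
  d = 98: Id(98) · d(392/98) = 98 · 3 = 294
  d = 196: Id(196) · d(392/196) = 196 · 2 = 392
  d = 392: Id(392) · d(392/392) = 392 · 1 = 392
Summing: (Id * d)(392) = 12 + 18 + 24 + 56 + 24 + 84 + 112 + 196 + 112 + 294 + 392 + 392 = 1716.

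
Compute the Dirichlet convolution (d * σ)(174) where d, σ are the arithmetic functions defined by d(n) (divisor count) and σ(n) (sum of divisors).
(d * σ)(174) = 960

Divisors of 174: [1, 2, 3, 6, 29, 58, 87, 174]. For each d | 174:
  d = 1: d(1) · σ(174/1) = 1 · 360 = 360
  d = 2: d(2) · σ(174/2) = 2 · 120 = 240
  d = 3: d(3) · σ(174/3) = 2 · 90 = 180
  d = 6: d(6) · σ(174/6) = 4 · 30 = 120
  d = 29: d(29) · σ(174/29) = 2 · 12 = 24
  d = 58: d(58) · σ(174/58) = 4 · 4 = 16
  d = 87: d(87) · σ(174/87) = 4 · 3 = 12
  d = 174: d(174) · σ(174/174) = 8 · 1 = 8
Summing: (d * σ)(174) = 360 + 240 + 180 + 120 + 24 + 16 + 12 + 8 = 960.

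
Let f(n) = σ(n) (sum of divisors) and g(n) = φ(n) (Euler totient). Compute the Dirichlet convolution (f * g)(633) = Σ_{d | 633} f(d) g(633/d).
(σ * φ)(633) = 2532

Divisors of 633: [1, 3, 211, 633]. For each d | 633:
  d = 1: σ(1) · φ(633/1) = 1 · 420 = 420
  d = 3: σ(3) · φ(633/3) = 4 · 210 = 840
  d = 211: σ(211) · φ(633/211) = 212 · 2 = 424
  d = 633: σ(633) · φ(633/633) = 848 · 1 = 848
Summing: (σ * φ)(633) = 420 + 840 + 424 + 848 = 2532.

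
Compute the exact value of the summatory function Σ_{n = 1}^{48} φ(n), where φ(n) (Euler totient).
Σ_{n ≤ 48} φ(n) = 712

Compute φ(n) for each 1 ≤ n ≤ 48: φ(1) = 1, φ(2) = 1, φ(3) = 2, φ(4) = 2, φ(5) = 4, φ(6) = 2, φ(7) = 6, φ(8) = 4, φ(9) = 6, φ(10) = 4, φ(11) = 10, φ(12) = 4, φ(13) = 12, φ(14) = 6, φ(15) = 8, φ(16) = 8, φ(17) = 16, φ(18) = 6, φ(19) = 18, φ(20) = 8, φ(21) = 12, φ(22) = 10, φ(23) = 22, φ(24) = 8, φ(25) = 20, φ(26) = 12, φ(27) = 18, φ(28) = 12, φ(29) = 28, φ(30) = 8, φ(31) = 30, φ(32) = 16, φ(33) = 20, φ(34) = 16, φ(35) = 24, φ(36) = 12, φ(37) = 36, φ(38) = 18, φ(39) = 24, φ(40) = 16, φ(41) = 40, φ(42) = 12, φ(43) = 42, φ(44) = 20, φ(45) = 24, φ(46) = 22, φ(47) = 46, φ(48) = 16. Summing all 48 values: 712. (Average order: Σ_{n ≤ x} φ(n) ~ (3/π²) x². For x = 48, (3/π²)·48² ≈ 700.33.)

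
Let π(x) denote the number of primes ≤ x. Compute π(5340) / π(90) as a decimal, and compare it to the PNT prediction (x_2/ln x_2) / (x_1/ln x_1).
π(5340)/π(90) = 706/24 ≈ 29.4167;  PNT prediction ≈ 31.1068.

π(90) = 24 and π(5340) = 706, so π(5340)/π(90) ≈ 29.4167. The PNT-predicted ratio is (5340/ln(5340)) / (90/ln(90)) ≈ 31.1068. The two agree to within a few percent, as expected.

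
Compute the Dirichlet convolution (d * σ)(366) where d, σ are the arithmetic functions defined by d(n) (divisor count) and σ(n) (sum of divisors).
(d * σ)(366) = 1920

Divisors of 366: [1, 2, 3, 6, 61, 122, 183, 366]. For each d | 366:
  d = 1: d(1) · σ(366/1) = 1 · 744 = 744
  d = 2: d(2) · σ(366/2) = 2 · 248 = 496
  d = 3: d(3) · σ(366/3) = 2 · 186 = 372
  d = 6: d(6) · σ(366/6) = 4 · 62 = 248
  d = 61: d(61) · σ(366/61) = 2 · 12 = 24
  d = 122: d(122) · σ(366/122) = 4 · 4 = 16
  d = 183: d(183) · σ(366/183) = 4 · 3 = 12
  d = 366: d(366) · σ(366/366) = 8 · 1 = 8
Summing: (d * σ)(366) = 744 + 496 + 372 + 248 + 24 + 16 + 12 + 8 = 1920.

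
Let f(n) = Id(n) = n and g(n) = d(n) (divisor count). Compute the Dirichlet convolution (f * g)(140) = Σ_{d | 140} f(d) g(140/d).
(Id * d)(140) = 693

Divisors of 140: [1, 2, 4, 5, 7, 10, 14, 20, 28, 35, 70, 140]. For each d | 140:
  d = 1: Id(1) · d(140/1) = 1 · 12 = 12
  d = 2: Id(2) · d(140/2) = 2 · 8 = 16
  d = 4: Id(4) · d(140/4) = 4 · 4 = 16
  d = 5: Id(5) · d(140/5) = 5 · 6 = 30
  d = 7: Id(7) · d(140/7) = 7 · 6 = 42
  d = 10: Id(10) · d(140/10) = 10 · 4 = 40
  d = 14: Id(14) · d(140/14) = 14 · 4 = 56
  d = 20: Id(20) · d(140/20) = 20 · 2 = 40
  d = 28: Id(28) · d(140/28) = 28 · 2 = 56
  d = 35: Id(35) · d(140/35) = 35 · 3 = 105
  d = 70: Id(70) · d(140/70) = 70 · 2 = 140
  d = 140: Id(140) · d(140/140) = 140 · 1 = 140
Summing: (Id * d)(140) = 12 + 16 + 16 + 30 + 42 + 40 + 56 + 40 + 56 + 105 + 140 + 140 = 693.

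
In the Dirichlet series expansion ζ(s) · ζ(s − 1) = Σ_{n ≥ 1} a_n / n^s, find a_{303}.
σ(303) = 408

In the product (Σ m^0/m^s)(Σ k / k^s) = Σ (Σ_{d | n} d) / n^s, the coefficient of 1/n^s is σ(n) = Σ_{d | n} d. For n = 303, divisors are [1, 3, 101, 303]; summing: σ(303) = 408.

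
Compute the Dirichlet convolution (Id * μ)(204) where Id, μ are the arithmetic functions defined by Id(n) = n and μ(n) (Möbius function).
(Id * μ)(204) = 64

Divisors of 204: [1, 2, 3, 4, 6, 12, 17, 34, 51, 68, 102, 204]. For each d | 204:
  d = 1: Id(1) · μ(204/1) = 1 · 0 = 0
  d = 2: Id(2) · μ(204/2) = 2 · -1 = -2
  d = 3: Id(3) · μ(204/3) = 3 · 0 = 0
  d = 4: Id(4) · μ(204/4) = 4 · 1 = 4
  d = 6: Id(6) · μ(204/6) = 6 · 1 = 6
  d = 12: Id(12) · μ(204/12) = 12 · -1 = -12
  d = 17: Id(17) · μ(204/17) = 17 · 0 = 0
  d = 34: Id(34) · μ(204/34) = 34 · 1 = 34
  d = 51: Id(51) · μ(204/51) = 51 · 0 = 0
  d = 68: Id(68) · μ(204/68) = 68 · -1 = -68
  d = 102: Id(102) · μ(204/102) = 102 · -1 = -102
  d = 204: Id(204) · μ(204/204) = 204 · 1 = 204
Summing: (Id * μ)(204) = 0 + -2 + 0 + 4 + 6 + -12 + 0 + 34 + 0 + -68 + -102 + 204 = 64.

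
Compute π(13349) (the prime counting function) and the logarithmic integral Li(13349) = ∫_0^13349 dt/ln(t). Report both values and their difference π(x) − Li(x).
π(13349) = 1585;  Li(13349) ≈ 1603.90;  π(x) − Li(x) ≈ -18.90.

Direct count of primes ≤ 13349 gives π(13349) = 1585. Numerical evaluation of the logarithmic integral gives Li(13349) ≈ 1603.90. The difference π(x) − Li(x) ≈ -18.90 is typically negative for small/moderate x (Li(x) overestimates), though Littlewood's theorem shows this sign changes infinitely often.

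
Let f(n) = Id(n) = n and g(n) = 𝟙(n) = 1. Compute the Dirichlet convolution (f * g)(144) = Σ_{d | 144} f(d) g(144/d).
(Id * 𝟙)(144) = 403

Divisors of 144: [1, 2, 3, 4, 6, 8, 9, 12, 16, 18, 24, 36, 48, 72, 144]. For each d | 144:
  d = 1: Id(1) · 𝟙(144/1) = 1 · 1 = 1
  d = 2: Id(2) · 𝟙(144/2) = 2 · 1 = 2
  d = 3: Id(3) · 𝟙(144/3) = 3 · 1 = 3
  d = 4: Id(4) · 𝟙(144/4) = 4 · 1 = 4
  d = 6: Id(6) · 𝟙(144/6) = 6 · 1 = 6
  d = 8: Id(8) · 𝟙(144/8) = 8 · 1 = 8
  d = 9: Id(9) · 𝟙(144/9) = 9 · 1 = 9
  d = 12: Id(12) · 𝟙(144/12) = 12 · 1 = 12
  d = 16: Id(16) · 𝟙(144/16) = 16 · 1 = 16
  d = 18: Id(18) · 𝟙(144/18) = 18 · 1 = 18
  d = 24: Id(24) · 𝟙(144/24) = 24 · 1 = 24
  d = 36: Id(36) · 𝟙(144/36) = 36 · 1 = 36
  d = 48: Id(48) · 𝟙(144/48) = 48 · 1 = 48
  d = 72: Id(72) · 𝟙(144/72) = 72 · 1 = 72
  d = 144: Id(144) · 𝟙(144/144) = 144 · 1 = 144
Summing: (Id * 𝟙)(144) = 1 + 2 + 3 + 4 + 6 + 8 + 9 + 12 + 16 + 18 + 24 + 36 + 48 + 72 + 144 = 403.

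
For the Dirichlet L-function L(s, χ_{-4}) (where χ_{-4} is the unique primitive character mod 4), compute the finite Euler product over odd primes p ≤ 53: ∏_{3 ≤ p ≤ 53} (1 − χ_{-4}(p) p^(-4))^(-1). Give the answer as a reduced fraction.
∏ = 257364431333305770108011762895409938991497014556861335561/260241495905762991772533773778373936417391479107040051200

The odd primes p ≤ 53 are [3, 5, 7, 11, 13, 17, 19, 23, 29, 31, 37, 41, 43, 47, 53]. For each, χ(p) = 1 if p ≡ 1 mod 4, χ(p) = −1 if p ≡ 3 mod 4. Taking (1 − χ(p)/p^4)^(-1) = p^4/(p^4 − χ(p)): (1 − (-1)/3^4)^(-1) · (1 − (1)/5^4)^(-1) · (1 − (-1)/7^4)^(-1) · (1 − (-1)/11^4)^(-1) · (1 − (1)/13^4)^(-1) · (1 − (1)/17^4)^(-1) · (1 − (-1)/19^4)^(-1) · (1 − (-1)/23^4)^(-1) · (1 − (1)/29^4)^(-1) · (1 − (-1)/31^4)^(-1) · (1 − (1)/37^4)^(-1) · (1 − (1)/41^4)^(-1) · (1 − (-1)/43^4)^(-1) · (1 − (-1)/47^4)^(-1) · (1 − (1)/53^4)^(-1) = 257364431333305770108011762895409938991497014556861335561/260241495905762991772533773778373936417391479107040051200.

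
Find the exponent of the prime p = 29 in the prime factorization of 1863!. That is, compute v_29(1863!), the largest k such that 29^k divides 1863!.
v_29(1863!) = 66

Legendre's formula: v_p(n!) = Σ_{k ≥ 1} ⌊n / p^k⌋. For p = 29, n = 1863, the terms are:
  ⌊1863/29^1⌋ = ⌊1863/29⌋ = 64
  ⌊1863/29^2⌋ = ⌊1863/841⌋ = 2
(the next term ⌊1863/29^3⌋ = 0, terminating the sum). Summing: v_29(1863!) = 64 + 2 = 66.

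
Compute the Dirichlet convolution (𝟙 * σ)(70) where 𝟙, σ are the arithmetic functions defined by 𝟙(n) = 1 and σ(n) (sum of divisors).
(𝟙 * σ)(70) = 252

Divisors of 70: [1, 2, 5, 7, 10, 14, 35, 70]. For each d | 70:
  d = 1: 𝟙(1) · σ(70/1) = 1 · 144 = 144
  d = 2: 𝟙(2) · σ(70/2) = 1 · 48 = 48
  d = 5: 𝟙(5) · σ(70/5) = 1 · 24 = 24
  d = 7: 𝟙(7) · σ(70/7) = 1 · 18 = 18
  d = 10: 𝟙(10) · σ(70/10) = 1 · 8 = 8
  d = 14: 𝟙(14) · σ(70/14) = 1 · 6 = 6
  d = 35: 𝟙(35) · σ(70/35) = 1 · 3 = 3
  d = 70: 𝟙(70) · σ(70/70) = 1 · 1 = 1
Summing: (𝟙 * σ)(70) = 144 + 48 + 24 + 18 + 8 + 6 + 3 + 1 = 252.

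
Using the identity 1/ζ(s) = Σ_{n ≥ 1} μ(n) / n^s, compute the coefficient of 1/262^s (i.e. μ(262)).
μ(262) = 1

Factor n = 262 = 2 · 131. μ(n) = 0 if any exponent ≥ 2 (not squarefree); otherwise μ(n) = (−1)^{ω(n)} where ω(n) is the number of distinct prime factors. Applying: μ(262) = 1.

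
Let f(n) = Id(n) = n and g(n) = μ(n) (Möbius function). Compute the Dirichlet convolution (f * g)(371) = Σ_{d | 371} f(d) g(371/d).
(Id * μ)(371) = 312

Divisors of 371: [1, 7, 53, 371]. For each d | 371:
  d = 1: Id(1) · μ(371/1) = 1 · 1 = 1
  d = 7: Id(7) · μ(371/7) = 7 · -1 = -7
  d = 53: Id(53) · μ(371/53) = 53 · -1 = -53
  d = 371: Id(371) · μ(371/371) = 371 · 1 = 371
Summing: (Id * μ)(371) = 1 + -7 + -53 + 371 = 312.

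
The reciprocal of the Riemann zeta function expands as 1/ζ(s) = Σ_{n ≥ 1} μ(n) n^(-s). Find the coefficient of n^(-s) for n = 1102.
μ(1102) = -1

Factor n = 1102 = 2 · 19 · 29. μ(n) = 0 if any exponent ≥ 2 (not squarefree); otherwise μ(n) = (−1)^{ω(n)} where ω(n) is the number of distinct prime factors. Applying: μ(1102) = -1.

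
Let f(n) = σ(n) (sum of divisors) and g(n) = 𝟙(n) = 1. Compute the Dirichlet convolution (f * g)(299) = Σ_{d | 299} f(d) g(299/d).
(σ * 𝟙)(299) = 375

Divisors of 299: [1, 13, 23, 299]. For each d | 299:
  d = 1: σ(1) · 𝟙(299/1) = 1 · 1 = 1
  d = 13: σ(13) · 𝟙(299/13) = 14 · 1 = 14
  d = 23: σ(23) · 𝟙(299/23) = 24 · 1 = 24
  d = 299: σ(299) · 𝟙(299/299) = 336 · 1 = 336
Summing: (σ * 𝟙)(299) = 1 + 14 + 24 + 336 = 375.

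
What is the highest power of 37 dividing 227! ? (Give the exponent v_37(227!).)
v_37(227!) = 6

Legendre's formula: v_p(n!) = Σ_{k ≥ 1} ⌊n / p^k⌋. For p = 37, n = 227, the terms are:
  ⌊227/37^1⌋ = ⌊227/37⌋ = 6
(the next term ⌊227/37^2⌋ = 0, terminating the sum). Summing: v_37(227!) = 6 = 6.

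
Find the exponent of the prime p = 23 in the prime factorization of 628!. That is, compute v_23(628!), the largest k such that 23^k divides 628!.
v_23(628!) = 28

Legendre's formula: v_p(n!) = Σ_{k ≥ 1} ⌊n / p^k⌋. For p = 23, n = 628, the terms are:
  ⌊628/23^1⌋ = ⌊628/23⌋ = 27
  ⌊628/23^2⌋ = ⌊628/529⌋ = 1
(the next term ⌊628/23^3⌋ = 0, terminating the sum). Summing: v_23(628!) = 27 + 1 = 28.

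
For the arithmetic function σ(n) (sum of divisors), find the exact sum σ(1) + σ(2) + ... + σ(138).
Σ_{n ≤ 138} σ(n) = 15731

Compute σ(n) for each 1 ≤ n ≤ 138: σ(1) = 1, σ(2) = 3, σ(3) = 4, σ(4) = 7, σ(5) = 6, σ(6) = 12, σ(7) = 8, σ(8) = 15, σ(9) = 13, σ(10) = 18, σ(11) = 12, σ(12) = 28, σ(13) = 14, σ(14) = 24, σ(15) = 24, σ(16) = 31, σ(17) = 18, σ(18) = 39, σ(19) = 20, σ(20) = 42, σ(21) = 32, σ(22) = 36, σ(23) = 24, σ(24) = 60, σ(25) = 31, σ(26) = 42, σ(27) = 40, σ(28) = 56, σ(29) = 30, σ(30) = 72, σ(31) = 32, σ(32) = 63, σ(33) = 48, σ(34) = 54, σ(35) = 48, σ(36) = 91, σ(37) = 38, σ(38) = 60, σ(39) = 56, σ(40) = 90, σ(41) = 42, σ(42) = 96, σ(43) = 44, σ(44) = 84, σ(45) = 78, σ(46) = 72, σ(47) = 48, σ(48) = 124, σ(49) = 57, σ(50) = 93, σ(51) = 72, σ(52) = 98, σ(53) = 54, σ(54) = 120, σ(55) = 72, σ(56) = 120, σ(57) = 80, σ(58) = 90, σ(59) = 60, σ(60) = 168, σ(61) = 62, σ(62) = 96, σ(63) = 104, σ(64) = 127, σ(65) = 84, σ(66) = 144, σ(67) = 68, σ(68) = 126, σ(69) = 96, σ(70) = 144, σ(71) = 72, σ(72) = 195, σ(73) = 74, σ(74) = 114, σ(75) = 124, σ(76) = 140, σ(77) = 96, σ(78) = 168, σ(79) = 80, σ(80) = 186, σ(81) = 121, σ(82) = 126, σ(83) = 84, σ(84) = 224, σ(85) = 108, σ(86) = 132, σ(87) = 120, σ(88) = 180, σ(89) = 90, σ(90) = 234, σ(91) = 112, σ(92) = 168, σ(93) = 128, σ(94) = 144, σ(95) = 120, σ(96) = 252, σ(97) = 98, σ(98) = 171, σ(99) = 156, σ(100) = 217, σ(101) = 102, σ(102) = 216, σ(103) = 104, σ(104) = 210, σ(105) = 192, σ(106) = 162, σ(107) = 108, σ(108) = 280, σ(109) = 110, σ(110) = 216, σ(111) = 152, σ(112) = 248, σ(113) = 114, σ(114) = 240, σ(115) = 144, σ(116) = 210, σ(117) = 182, σ(118) = 180, σ(119) = 144, σ(120) = 360, σ(121) = 133, σ(122) = 186, σ(123) = 168, σ(124) = 224, σ(125) = 156, σ(126) = 312, σ(127) = 128, σ(128) = 255, σ(129) = 176, σ(130) = 252, σ(131) = 132, σ(132) = 336, σ(133) = 160, σ(134) = 204, σ(135) = 240, σ(136) = 270, σ(137) = 138, σ(138) = 288. Summing all 138 values: 15731. (Average order: Σ_{n ≤ x} σ(n) ~ (π²/12) x². For x = 138, (π²/12)·138² ≈ 15663.06.)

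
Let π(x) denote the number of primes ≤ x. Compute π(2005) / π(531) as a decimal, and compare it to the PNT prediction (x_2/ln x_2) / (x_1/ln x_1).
π(2005)/π(531) = 304/99 ≈ 3.0707;  PNT prediction ≈ 3.1161.

π(531) = 99 and π(2005) = 304, so π(2005)/π(531) ≈ 3.0707. The PNT-predicted ratio is (2005/ln(2005)) / (531/ln(531)) ≈ 3.1161. The two agree to within a few percent, as expected.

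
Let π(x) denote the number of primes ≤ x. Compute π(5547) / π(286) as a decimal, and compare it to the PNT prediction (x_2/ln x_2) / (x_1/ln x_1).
π(5547)/π(286) = 732/61 ≈ 12.0000;  PNT prediction ≈ 12.7246.

π(286) = 61 and π(5547) = 732, so π(5547)/π(286) ≈ 12.0000. The PNT-predicted ratio is (5547/ln(5547)) / (286/ln(286)) ≈ 12.7246. The two agree to within a few percent, as expected.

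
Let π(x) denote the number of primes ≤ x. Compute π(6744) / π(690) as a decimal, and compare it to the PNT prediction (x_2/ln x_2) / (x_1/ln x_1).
π(6744)/π(690) = 869/124 ≈ 7.0081;  PNT prediction ≈ 7.2466.

π(690) = 124 and π(6744) = 869, so π(6744)/π(690) ≈ 7.0081. The PNT-predicted ratio is (6744/ln(6744)) / (690/ln(690)) ≈ 7.2466. The two agree to within a few percent, as expected.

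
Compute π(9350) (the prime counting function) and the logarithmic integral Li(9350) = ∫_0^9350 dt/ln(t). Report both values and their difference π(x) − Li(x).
π(9350) = 1158;  Li(9350) ≈ 1175.31;  π(x) − Li(x) ≈ -17.31.

Direct count of primes ≤ 9350 gives π(9350) = 1158. Numerical evaluation of the logarithmic integral gives Li(9350) ≈ 1175.31. The difference π(x) − Li(x) ≈ -17.31 is typically negative for small/moderate x (Li(x) overestimates), though Littlewood's theorem shows this sign changes infinitely often.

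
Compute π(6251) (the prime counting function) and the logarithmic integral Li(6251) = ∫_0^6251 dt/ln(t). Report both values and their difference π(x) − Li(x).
π(6251) = 812;  Li(6251) ≈ 829.20;  π(x) − Li(x) ≈ -17.20.

Direct count of primes ≤ 6251 gives π(6251) = 812. Numerical evaluation of the logarithmic integral gives Li(6251) ≈ 829.20. The difference π(x) − Li(x) ≈ -17.20 is typically negative for small/moderate x (Li(x) overestimates), though Littlewood's theorem shows this sign changes infinitely often.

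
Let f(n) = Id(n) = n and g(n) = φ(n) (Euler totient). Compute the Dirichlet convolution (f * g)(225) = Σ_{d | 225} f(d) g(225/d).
(Id * φ)(225) = 1365

Divisors of 225: [1, 3, 5, 9, 15, 25, 45, 75, 225]. For each d | 225:
  d = 1: Id(1) · φ(225/1) = 1 · 120 = 120
  d = 3: Id(3) · φ(225/3) = 3 · 40 = 120
  d = 5: Id(5) · φ(225/5) = 5 · 24 = 120
  d = 9: Id(9) · φ(225/9) = 9 · 20 = 180
  d = 15: Id(15) · φ(225/15) = 15 · 8 = 120
  d = 25: Id(25) · φ(225/25) = 25 · 6 = 150
  d = 45: Id(45) · φ(225/45) = 45 · 4 = 180
  d = 75: Id(75) · φ(225/75) = 75 · 2 = 150
  d = 225: Id(225) · φ(225/225) = 225 · 1 = 225
Summing: (Id * φ)(225) = 120 + 120 + 120 + 180 + 120 + 150 + 180 + 150 + 225 = 1365.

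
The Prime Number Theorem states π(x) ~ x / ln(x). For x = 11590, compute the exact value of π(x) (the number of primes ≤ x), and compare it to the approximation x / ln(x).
π(11590) = 1394;  x/ln(x) ≈ 1238.53;  relative error ≈ 11.15%.

Directly count primes up to 11590: π(11590) = 1394. The PNT approximation gives 11590/ln(11590) ≈ 11590/9.35790 ≈ 1238.53. Relative error (π(x) − x/ln(x)) / π(x) ≈ 11.15%; the approximation is known to undercount slightly (Li(x) is a better estimate).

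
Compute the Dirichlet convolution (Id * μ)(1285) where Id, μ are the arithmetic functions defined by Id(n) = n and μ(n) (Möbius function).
(Id * μ)(1285) = 1024

Divisors of 1285: [1, 5, 257, 1285]. For each d | 1285:
  d = 1: Id(1) · μ(1285/1) = 1 · 1 = 1
  d = 5: Id(5) · μ(1285/5) = 5 · -1 = -5
  d = 257: Id(257) · μ(1285/257) = 257 · -1 = -257
  d = 1285: Id(1285) · μ(1285/1285) = 1285 · 1 = 1285
Summing: (Id * μ)(1285) = 1 + -5 + -257 + 1285 = 1024.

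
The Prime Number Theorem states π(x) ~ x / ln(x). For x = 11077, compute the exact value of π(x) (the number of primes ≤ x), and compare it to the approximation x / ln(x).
π(11077) = 1342;  x/ln(x) ≈ 1189.46;  relative error ≈ 11.37%.

Directly count primes up to 11077: π(11077) = 1342. The PNT approximation gives 11077/ln(11077) ≈ 11077/9.31263 ≈ 1189.46. Relative error (π(x) − x/ln(x)) / π(x) ≈ 11.37%; the approximation is known to undercount slightly (Li(x) is a better estimate).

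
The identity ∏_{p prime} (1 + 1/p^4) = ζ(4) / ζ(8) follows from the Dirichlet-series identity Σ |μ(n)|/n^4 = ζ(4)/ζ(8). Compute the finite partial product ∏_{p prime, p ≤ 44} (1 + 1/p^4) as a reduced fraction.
∏ = 9797980044774469102330603903164632306176249714317508104704/9089648120265456627180951239843248289566061362769110535625

The primes p ≤ 44 are [2, 3, 5, 7, 11, 13, 17, 19, 23, 29, 31, 37, 41, 43]. For each, (1 + 1/p^4) = (p^4 + 1)/p^4. Multiplying these fractions over p ∈ [2, 3, 5, 7, 11, 13, 17, 19, 23, 29, 31, 37, 41, 43] gives 9797980044774469102330603903164632306176249714317508104704/9089648120265456627180951239843248289566061362769110535625. (In the limit P → ∞ this tends to ζ(4)/ζ(8).)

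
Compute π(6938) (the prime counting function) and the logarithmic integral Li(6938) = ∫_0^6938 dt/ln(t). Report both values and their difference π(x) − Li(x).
π(6938) = 890;  Li(6938) ≈ 907.32;  π(x) − Li(x) ≈ -17.32.

Direct count of primes ≤ 6938 gives π(6938) = 890. Numerical evaluation of the logarithmic integral gives Li(6938) ≈ 907.32. The difference π(x) − Li(x) ≈ -17.32 is typically negative for small/moderate x (Li(x) overestimates), though Littlewood's theorem shows this sign changes infinitely often.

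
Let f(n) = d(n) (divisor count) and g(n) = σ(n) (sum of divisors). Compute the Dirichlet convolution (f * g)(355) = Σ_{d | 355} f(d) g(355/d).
(d * σ)(355) = 592

Divisors of 355: [1, 5, 71, 355]. For each d | 355:
  d = 1: d(1) · σ(355/1) = 1 · 432 = 432
  d = 5: d(5) · σ(355/5) = 2 · 72 = 144
  d = 71: d(71) · σ(355/71) = 2 · 6 = 12
  d = 355: d(355) · σ(355/355) = 4 · 1 = 4
Summing: (d * σ)(355) = 432 + 144 + 12 + 4 = 592.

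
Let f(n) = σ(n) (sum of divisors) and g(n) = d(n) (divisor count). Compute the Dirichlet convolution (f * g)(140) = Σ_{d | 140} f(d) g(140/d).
(σ * d)(140) = 1280

Divisors of 140: [1, 2, 4, 5, 7, 10, 14, 20, 28, 35, 70, 140]. For each d | 140:
  d = 1: σ(1) · d(140/1) = 1 · 12 = 12
  d = 2: σ(2) · d(140/2) = 3 · 8 = 24
  d = 4: σ(4) · d(140/4) = 7 · 4 = 28
  d = 5: σ(5) · d(140/5) = 6 · 6 = 36
  d = 7: σ(7) · d(140/7) = 8 · 6 = 48
  d = 10: σ(10) · d(140/10) = 18 · 4 = 72
  d = 14: σ(14) · d(140/14) = 24 · 4 = 96
  d = 20: σ(20) · d(140/20) = 42 · 2 = 84
  d = 28: σ(28) · d(140/28) = 56 · 2 = 112
  d = 35: σ(35) · d(140/35) = 48 · 3 = 144
  d = 70: σ(70) · d(140/70) = 144 · 2 = 288
  d = 140: σ(140) · d(140/140) = 336 · 1 = 336
Summing: (σ * d)(140) = 12 + 24 + 28 + 36 + 48 + 72 + 96 + 84 + 112 + 144 + 288 + 336 = 1280.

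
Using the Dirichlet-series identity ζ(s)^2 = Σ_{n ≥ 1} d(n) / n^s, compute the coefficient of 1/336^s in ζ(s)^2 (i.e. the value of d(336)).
d(336) = 20

ζ(s)^2 = (Σ 1/m^s)(Σ 1/k^s). The coefficient of 1/n^s in the product is the number of ordered pairs (m, k) with mk = n, which equals d(n). For n = 336, divisors are [1, 2, 3, 4, 6, 7, 8, 12, 14, 16, 21, 24, 28, 42, 48, 56, 84, 112, 168, 336], so d(336) = 20.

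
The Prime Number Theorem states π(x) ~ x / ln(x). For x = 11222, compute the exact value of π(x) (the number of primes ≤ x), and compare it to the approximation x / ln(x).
π(11222) = 1357;  x/ln(x) ≈ 1203.35;  relative error ≈ 11.32%.

Directly count primes up to 11222: π(11222) = 1357. The PNT approximation gives 11222/ln(11222) ≈ 11222/9.32563 ≈ 1203.35. Relative error (π(x) − x/ln(x)) / π(x) ≈ 11.32%; the approximation is known to undercount slightly (Li(x) is a better estimate).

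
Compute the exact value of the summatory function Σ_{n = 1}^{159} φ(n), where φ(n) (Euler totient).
Σ_{n ≤ 159} φ(n) = 7742

Compute φ(n) for each 1 ≤ n ≤ 159: φ(1) = 1, φ(2) = 1, φ(3) = 2, φ(4) = 2, φ(5) = 4, φ(6) = 2, φ(7) = 6, φ(8) = 4, φ(9) = 6, φ(10) = 4, φ(11) = 10, φ(12) = 4, φ(13) = 12, φ(14) = 6, φ(15) = 8, φ(16) = 8, φ(17) = 16, φ(18) = 6, φ(19) = 18, φ(20) = 8, φ(21) = 12, φ(22) = 10, φ(23) = 22, φ(24) = 8, φ(25) = 20, φ(26) = 12, φ(27) = 18, φ(28) = 12, φ(29) = 28, φ(30) = 8, φ(31) = 30, φ(32) = 16, φ(33) = 20, φ(34) = 16, φ(35) = 24, φ(36) = 12, φ(37) = 36, φ(38) = 18, φ(39) = 24, φ(40) = 16, φ(41) = 40, φ(42) = 12, φ(43) = 42, φ(44) = 20, φ(45) = 24, φ(46) = 22, φ(47) = 46, φ(48) = 16, φ(49) = 42, φ(50) = 20, φ(51) = 32, φ(52) = 24, φ(53) = 52, φ(54) = 18, φ(55) = 40, φ(56) = 24, φ(57) = 36, φ(58) = 28, φ(59) = 58, φ(60) = 16, φ(61) = 60, φ(62) = 30, φ(63) = 36, φ(64) = 32, φ(65) = 48, φ(66) = 20, φ(67) = 66, φ(68) = 32, φ(69) = 44, φ(70) = 24, φ(71) = 70, φ(72) = 24, φ(73) = 72, φ(74) = 36, φ(75) = 40, φ(76) = 36, φ(77) = 60, φ(78) = 24, φ(79) = 78, φ(80) = 32, φ(81) = 54, φ(82) = 40, φ(83) = 82, φ(84) = 24, φ(85) = 64, φ(86) = 42, φ(87) = 56, φ(88) = 40, φ(89) = 88, φ(90) = 24, φ(91) = 72, φ(92) = 44, φ(93) = 60, φ(94) = 46, φ(95) = 72, φ(96) = 32, φ(97) = 96, φ(98) = 42, φ(99) = 60, φ(100) = 40, φ(101) = 100, φ(102) = 32, φ(103) = 102, φ(104) = 48, φ(105) = 48, φ(106) = 52, φ(107) = 106, φ(108) = 36, φ(109) = 108, φ(110) = 40, φ(111) = 72, φ(112) = 48, φ(113) = 112, φ(114) = 36, φ(115) = 88, φ(116) = 56, φ(117) = 72, φ(118) = 58, φ(119) = 96, φ(120) = 32, φ(121) = 110, φ(122) = 60, φ(123) = 80, φ(124) = 60, φ(125) = 100, φ(126) = 36, φ(127) = 126, φ(128) = 64, φ(129) = 84, φ(130) = 48, φ(131) = 130, φ(132) = 40, φ(133) = 108, φ(134) = 66, φ(135) = 72, φ(136) = 64, φ(137) = 136, φ(138) = 44, φ(139) = 138, φ(140) = 48, φ(141) = 92, φ(142) = 70, φ(143) = 120, φ(144) = 48, φ(145) = 112, φ(146) = 72, φ(147) = 84, φ(148) = 72, φ(149) = 148, φ(150) = 40, φ(151) = 150, φ(152) = 72, φ(153) = 96, φ(154) = 60, φ(155) = 120, φ(156) = 48, φ(157) = 156, φ(158) = 78, φ(159) = 104. Summing all 159 values: 7742. (Average order: Σ_{n ≤ x} φ(n) ~ (3/π²) x². For x = 159, (3/π²)·159² ≈ 7684.50.)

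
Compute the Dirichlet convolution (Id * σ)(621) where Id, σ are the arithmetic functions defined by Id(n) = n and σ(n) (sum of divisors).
(Id * σ)(621) = 6674

Divisors of 621: [1, 3, 9, 23, 27, 69, 207, 621]. For each d | 621:
  d = 1: Id(1) · σ(621/1) = 1 · 960 = 960
  d = 3: Id(3) · σ(621/3) = 3 · 312 = 936
  d = 9: Id(9) · σ(621/9) = 9 · 96 = 864
  d = 23: Id(23) · σ(621/23) = 23 · 40 = 920
  d = 27: Id(27) · σ(621/27) = 27 · 24 = 648
  d = 69: Id(69) · σ(621/69) = 69 · 13 = 897
  d = 207: Id(207) · σ(621/207) = 207 · 4 = 828
  d = 621: Id(621) · σ(621/621) = 621 · 1 = 621
Summing: (Id * σ)(621) = 960 + 936 + 864 + 920 + 648 + 897 + 828 + 621 = 6674.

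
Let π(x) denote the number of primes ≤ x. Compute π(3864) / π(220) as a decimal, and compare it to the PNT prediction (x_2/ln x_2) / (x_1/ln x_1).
π(3864)/π(220) = 536/47 ≈ 11.4043;  PNT prediction ≈ 11.4695.

π(220) = 47 and π(3864) = 536, so π(3864)/π(220) ≈ 11.4043. The PNT-predicted ratio is (3864/ln(3864)) / (220/ln(220)) ≈ 11.4695. The two agree to within a few percent, as expected.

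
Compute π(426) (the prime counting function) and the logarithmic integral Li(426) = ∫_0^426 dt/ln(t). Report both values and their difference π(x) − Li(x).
π(426) = 82;  Li(426) ≈ 89.73;  π(x) − Li(x) ≈ -7.73.

Direct count of primes ≤ 426 gives π(426) = 82. Numerical evaluation of the logarithmic integral gives Li(426) ≈ 89.73. The difference π(x) − Li(x) ≈ -7.73 is typically negative for small/moderate x (Li(x) overestimates), though Littlewood's theorem shows this sign changes infinitely often.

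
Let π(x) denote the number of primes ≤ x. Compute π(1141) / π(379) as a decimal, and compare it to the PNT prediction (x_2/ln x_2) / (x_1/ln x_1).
π(1141)/π(379) = 189/75 ≈ 2.5200;  PNT prediction ≈ 2.5392.

π(379) = 75 and π(1141) = 189, so π(1141)/π(379) ≈ 2.5200. The PNT-predicted ratio is (1141/ln(1141)) / (379/ln(379)) ≈ 2.5392. The two agree to within a few percent, as expected.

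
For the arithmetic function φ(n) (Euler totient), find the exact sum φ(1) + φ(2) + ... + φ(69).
Σ_{n ≤ 69} φ(n) = 1470

Compute φ(n) for each 1 ≤ n ≤ 69: φ(1) = 1, φ(2) = 1, φ(3) = 2, φ(4) = 2, φ(5) = 4, φ(6) = 2, φ(7) = 6, φ(8) = 4, φ(9) = 6, φ(10) = 4, φ(11) = 10, φ(12) = 4, φ(13) = 12, φ(14) = 6, φ(15) = 8, φ(16) = 8, φ(17) = 16, φ(18) = 6, φ(19) = 18, φ(20) = 8, φ(21) = 12, φ(22) = 10, φ(23) = 22, φ(24) = 8, φ(25) = 20, φ(26) = 12, φ(27) = 18, φ(28) = 12, φ(29) = 28, φ(30) = 8, φ(31) = 30, φ(32) = 16, φ(33) = 20, φ(34) = 16, φ(35) = 24, φ(36) = 12, φ(37) = 36, φ(38) = 18, φ(39) = 24, φ(40) = 16, φ(41) = 40, φ(42) = 12, φ(43) = 42, φ(44) = 20, φ(45) = 24, φ(46) = 22, φ(47) = 46, φ(48) = 16, φ(49) = 42, φ(50) = 20, φ(51) = 32, φ(52) = 24, φ(53) = 52, φ(54) = 18, φ(55) = 40, φ(56) = 24, φ(57) = 36, φ(58) = 28, φ(59) = 58, φ(60) = 16, φ(61) = 60, φ(62) = 30, φ(63) = 36, φ(64) = 32, φ(65) = 48, φ(66) = 20, φ(67) = 66, φ(68) = 32, φ(69) = 44. Summing all 69 values: 1470. (Average order: Σ_{n ≤ x} φ(n) ~ (3/π²) x². For x = 69, (3/π²)·69² ≈ 1447.17.)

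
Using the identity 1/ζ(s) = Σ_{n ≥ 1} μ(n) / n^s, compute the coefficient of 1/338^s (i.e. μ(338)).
μ(338) = 0

Factor n = 338 = 2 · 13^2. μ(n) = 0 if any exponent ≥ 2 (not squarefree); otherwise μ(n) = (−1)^{ω(n)} where ω(n) is the number of distinct prime factors. Applying: μ(338) = 0.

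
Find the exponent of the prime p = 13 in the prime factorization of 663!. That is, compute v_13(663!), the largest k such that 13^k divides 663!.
v_13(663!) = 54

Legendre's formula: v_p(n!) = Σ_{k ≥ 1} ⌊n / p^k⌋. For p = 13, n = 663, the terms are:
  ⌊663/13^1⌋ = ⌊663/13⌋ = 51
  ⌊663/13^2⌋ = ⌊663/169⌋ = 3
(the next term ⌊663/13^3⌋ = 0, terminating the sum). Summing: v_13(663!) = 51 + 3 = 54.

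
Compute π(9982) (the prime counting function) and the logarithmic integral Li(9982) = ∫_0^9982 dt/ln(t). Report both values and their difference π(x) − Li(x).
π(9982) = 1229;  Li(9982) ≈ 1244.18;  π(x) − Li(x) ≈ -15.18.

Direct count of primes ≤ 9982 gives π(9982) = 1229. Numerical evaluation of the logarithmic integral gives Li(9982) ≈ 1244.18. The difference π(x) − Li(x) ≈ -15.18 is typically negative for small/moderate x (Li(x) overestimates), though Littlewood's theorem shows this sign changes infinitely often.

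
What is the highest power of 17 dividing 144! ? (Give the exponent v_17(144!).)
v_17(144!) = 8

Legendre's formula: v_p(n!) = Σ_{k ≥ 1} ⌊n / p^k⌋. For p = 17, n = 144, the terms are:
  ⌊144/17^1⌋ = ⌊144/17⌋ = 8
(the next term ⌊144/17^2⌋ = 0, terminating the sum). Summing: v_17(144!) = 8 = 8.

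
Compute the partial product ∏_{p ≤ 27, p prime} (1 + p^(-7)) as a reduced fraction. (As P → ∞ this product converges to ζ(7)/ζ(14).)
∏ = 1213055423679013780431254747580653474818754487990016/1203084832226034935165248483197620256588271403484375

The primes p ≤ 27 are [2, 3, 5, 7, 11, 13, 17, 19, 23]. For each, (1 + 1/p^7) = (p^7 + 1)/p^7. Multiplying these fractions over p ∈ [2, 3, 5, 7, 11, 13, 17, 19, 23] gives 1213055423679013780431254747580653474818754487990016/1203084832226034935165248483197620256588271403484375. (In the limit P → ∞ this tends to ζ(7)/ζ(14).)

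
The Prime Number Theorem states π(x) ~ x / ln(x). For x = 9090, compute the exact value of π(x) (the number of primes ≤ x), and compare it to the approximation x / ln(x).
π(9090) = 1127;  x/ln(x) ≈ 997.26;  relative error ≈ 11.51%.

Directly count primes up to 9090: π(9090) = 1127. The PNT approximation gives 9090/ln(9090) ≈ 9090/9.11493 ≈ 997.26. Relative error (π(x) − x/ln(x)) / π(x) ≈ 11.51%; the approximation is known to undercount slightly (Li(x) is a better estimate).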